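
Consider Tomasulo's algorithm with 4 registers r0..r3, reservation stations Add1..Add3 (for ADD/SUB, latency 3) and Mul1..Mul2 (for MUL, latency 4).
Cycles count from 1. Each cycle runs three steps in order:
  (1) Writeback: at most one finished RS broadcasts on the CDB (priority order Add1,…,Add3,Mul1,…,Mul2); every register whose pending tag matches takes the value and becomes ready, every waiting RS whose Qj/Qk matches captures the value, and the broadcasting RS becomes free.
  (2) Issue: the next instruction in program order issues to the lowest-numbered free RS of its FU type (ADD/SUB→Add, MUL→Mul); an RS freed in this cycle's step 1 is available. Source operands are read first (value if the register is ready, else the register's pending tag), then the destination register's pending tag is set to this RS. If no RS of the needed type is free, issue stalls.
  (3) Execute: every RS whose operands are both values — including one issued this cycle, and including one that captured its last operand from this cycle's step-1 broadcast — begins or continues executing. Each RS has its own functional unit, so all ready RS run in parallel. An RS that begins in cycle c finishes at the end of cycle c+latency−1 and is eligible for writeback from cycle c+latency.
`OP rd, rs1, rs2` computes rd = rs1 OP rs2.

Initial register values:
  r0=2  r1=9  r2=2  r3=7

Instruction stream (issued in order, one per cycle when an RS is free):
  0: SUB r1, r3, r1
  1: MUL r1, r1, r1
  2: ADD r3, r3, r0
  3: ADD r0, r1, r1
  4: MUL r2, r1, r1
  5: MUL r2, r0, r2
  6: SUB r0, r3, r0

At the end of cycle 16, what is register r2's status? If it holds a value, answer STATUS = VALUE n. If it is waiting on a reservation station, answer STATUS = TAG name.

STATUS = VALUE 128

c1: issue SUB r1<-Add1 | r0:2,r1:Add1,r2:2,r3:7
c2: issue MUL r1<-Mul1 | r0:2,r1:Mul1,r2:2,r3:7
c3: issue ADD r3<-Add2 | r0:2,r1:Mul1,r2:2,r3:Add2
c4: CDB Add1=-2; issue ADD r0<-Add1 | r0:Add1,r1:Mul1,r2:2,r3:Add2
c5: issue MUL r2<-Mul2 | r0:Add1,r1:Mul1,r2:Mul2,r3:Add2
c6: CDB Add2=9; stall | r0:Add1,r1:Mul1,r2:Mul2,r3:9
c7: stall | r0:Add1,r1:Mul1,r2:Mul2,r3:9
c8: CDB Mul1=4; issue MUL r2<-Mul1 | r0:Add1,r1:4,r2:Mul1,r3:9
c9: issue SUB r0<-Add2 | r0:Add2,r1:4,r2:Mul1,r3:9
c10: - | r0:Add2,r1:4,r2:Mul1,r3:9
c11: CDB Add1=8 | r0:Add2,r1:4,r2:Mul1,r3:9
c12: CDB Mul2=16 | r0:Add2,r1:4,r2:Mul1,r3:9
c13: - | r0:Add2,r1:4,r2:Mul1,r3:9
c14: CDB Add2=1 | r0:1,r1:4,r2:Mul1,r3:9
c15: - | r0:1,r1:4,r2:Mul1,r3:9
c16: CDB Mul1=128 | r0:1,r1:4,r2:128,r3:9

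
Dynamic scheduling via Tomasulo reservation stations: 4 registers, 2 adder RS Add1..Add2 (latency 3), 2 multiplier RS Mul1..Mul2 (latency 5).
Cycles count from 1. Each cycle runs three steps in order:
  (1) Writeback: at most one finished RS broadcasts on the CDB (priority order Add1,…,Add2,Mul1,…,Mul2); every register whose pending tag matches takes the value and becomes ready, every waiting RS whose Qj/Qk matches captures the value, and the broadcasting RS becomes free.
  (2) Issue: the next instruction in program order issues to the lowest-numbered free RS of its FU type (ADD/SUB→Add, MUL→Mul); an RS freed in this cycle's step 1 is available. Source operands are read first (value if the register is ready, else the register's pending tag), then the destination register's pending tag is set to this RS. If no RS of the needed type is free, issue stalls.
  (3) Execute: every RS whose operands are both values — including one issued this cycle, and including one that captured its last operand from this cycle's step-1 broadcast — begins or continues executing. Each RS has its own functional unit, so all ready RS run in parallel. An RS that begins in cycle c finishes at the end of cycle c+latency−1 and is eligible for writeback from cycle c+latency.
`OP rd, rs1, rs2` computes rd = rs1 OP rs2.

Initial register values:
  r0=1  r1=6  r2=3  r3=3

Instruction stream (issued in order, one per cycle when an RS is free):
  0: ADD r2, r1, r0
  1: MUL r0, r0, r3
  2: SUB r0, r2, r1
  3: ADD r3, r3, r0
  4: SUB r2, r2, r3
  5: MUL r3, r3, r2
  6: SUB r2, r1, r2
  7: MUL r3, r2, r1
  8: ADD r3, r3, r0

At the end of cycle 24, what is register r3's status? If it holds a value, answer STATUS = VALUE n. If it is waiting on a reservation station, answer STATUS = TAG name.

STATUS = VALUE 19

  c1: issue ADD r2<-Add1  regs: r0:1,r1:6,r2:Add1,r3:3
  c2: issue MUL r0<-Mul1  regs: r0:Mul1,r1:6,r2:Add1,r3:3
  c3: issue SUB r0<-Add2  regs: r0:Add2,r1:6,r2:Add1,r3:3
  c4: CDB Add1=7; issue ADD r3<-Add1  regs: r0:Add2,r1:6,r2:7,r3:Add1
  c5: stall  regs: r0:Add2,r1:6,r2:7,r3:Add1
  c6: stall  regs: r0:Add2,r1:6,r2:7,r3:Add1
  c7: CDB Add2=1; issue SUB r2<-Add2  regs: r0:1,r1:6,r2:Add2,r3:Add1
  c8: CDB Mul1=3; issue MUL r3<-Mul1  regs: r0:1,r1:6,r2:Add2,r3:Mul1
  c9: stall  regs: r0:1,r1:6,r2:Add2,r3:Mul1
  c10: CDB Add1=4; issue SUB r2<-Add1  regs: r0:1,r1:6,r2:Add1,r3:Mul1
  c11: issue MUL r3<-Mul2  regs: r0:1,r1:6,r2:Add1,r3:Mul2
  c12: stall  regs: r0:1,r1:6,r2:Add1,r3:Mul2
  c13: CDB Add2=3; issue ADD r3<-Add2  regs: r0:1,r1:6,r2:Add1,r3:Add2
  c14: -  regs: r0:1,r1:6,r2:Add1,r3:Add2
  c15: -  regs: r0:1,r1:6,r2:Add1,r3:Add2
  c16: CDB Add1=3  regs: r0:1,r1:6,r2:3,r3:Add2
  c17: -  regs: r0:1,r1:6,r2:3,r3:Add2
  c18: CDB Mul1=12  regs: r0:1,r1:6,r2:3,r3:Add2
  c19: -  regs: r0:1,r1:6,r2:3,r3:Add2
  c20: -  regs: r0:1,r1:6,r2:3,r3:Add2
  c21: CDB Mul2=18  regs: r0:1,r1:6,r2:3,r3:Add2
  c22: -  regs: r0:1,r1:6,r2:3,r3:Add2
  c23: -  regs: r0:1,r1:6,r2:3,r3:Add2
  c24: CDB Add2=19  regs: r0:1,r1:6,r2:3,r3:19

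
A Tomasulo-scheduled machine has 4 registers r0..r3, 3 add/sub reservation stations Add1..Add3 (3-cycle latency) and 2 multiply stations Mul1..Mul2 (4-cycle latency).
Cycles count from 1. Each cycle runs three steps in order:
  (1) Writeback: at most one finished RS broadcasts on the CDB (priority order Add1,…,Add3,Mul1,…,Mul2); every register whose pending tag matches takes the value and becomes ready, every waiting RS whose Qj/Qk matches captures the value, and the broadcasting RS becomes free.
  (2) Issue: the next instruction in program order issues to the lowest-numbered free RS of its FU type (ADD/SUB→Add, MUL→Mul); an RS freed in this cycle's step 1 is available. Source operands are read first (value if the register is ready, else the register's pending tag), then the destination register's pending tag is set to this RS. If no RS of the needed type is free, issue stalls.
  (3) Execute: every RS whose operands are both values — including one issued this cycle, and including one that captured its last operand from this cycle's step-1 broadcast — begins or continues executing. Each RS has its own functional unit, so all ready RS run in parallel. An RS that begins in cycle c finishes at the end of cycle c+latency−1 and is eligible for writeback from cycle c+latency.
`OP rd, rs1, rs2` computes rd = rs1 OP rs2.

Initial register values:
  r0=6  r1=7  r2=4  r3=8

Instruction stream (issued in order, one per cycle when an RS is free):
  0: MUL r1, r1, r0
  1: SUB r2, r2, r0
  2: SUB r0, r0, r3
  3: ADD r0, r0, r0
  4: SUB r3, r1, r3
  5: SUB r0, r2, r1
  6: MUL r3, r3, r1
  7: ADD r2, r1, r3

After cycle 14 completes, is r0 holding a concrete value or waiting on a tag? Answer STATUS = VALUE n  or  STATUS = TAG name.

STATUS = VALUE -44

cycle 1: issue MUL r1<-Mul1 // r0:6,r1:Mul1,r2:4,r3:8
cycle 2: issue SUB r2<-Add1 // r0:6,r1:Mul1,r2:Add1,r3:8
cycle 3: issue SUB r0<-Add2 // r0:Add2,r1:Mul1,r2:Add1,r3:8
cycle 4: issue ADD r0<-Add3 // r0:Add3,r1:Mul1,r2:Add1,r3:8
cycle 5: CDB Add1=-2; issue SUB r3<-Add1 // r0:Add3,r1:Mul1,r2:-2,r3:Add1
cycle 6: CDB Add2=-2; issue SUB r0<-Add2 // r0:Add2,r1:Mul1,r2:-2,r3:Add1
cycle 7: CDB Mul1=42; issue MUL r3<-Mul1 // r0:Add2,r1:42,r2:-2,r3:Mul1
cycle 8: stall // r0:Add2,r1:42,r2:-2,r3:Mul1
cycle 9: CDB Add3=-4; issue ADD r2<-Add3 // r0:Add2,r1:42,r2:Add3,r3:Mul1
cycle 10: CDB Add1=34 // r0:Add2,r1:42,r2:Add3,r3:Mul1
cycle 11: CDB Add2=-44 // r0:-44,r1:42,r2:Add3,r3:Mul1
cycle 12: - // r0:-44,r1:42,r2:Add3,r3:Mul1
cycle 13: - // r0:-44,r1:42,r2:Add3,r3:Mul1
cycle 14: CDB Mul1=1428 // r0:-44,r1:42,r2:Add3,r3:1428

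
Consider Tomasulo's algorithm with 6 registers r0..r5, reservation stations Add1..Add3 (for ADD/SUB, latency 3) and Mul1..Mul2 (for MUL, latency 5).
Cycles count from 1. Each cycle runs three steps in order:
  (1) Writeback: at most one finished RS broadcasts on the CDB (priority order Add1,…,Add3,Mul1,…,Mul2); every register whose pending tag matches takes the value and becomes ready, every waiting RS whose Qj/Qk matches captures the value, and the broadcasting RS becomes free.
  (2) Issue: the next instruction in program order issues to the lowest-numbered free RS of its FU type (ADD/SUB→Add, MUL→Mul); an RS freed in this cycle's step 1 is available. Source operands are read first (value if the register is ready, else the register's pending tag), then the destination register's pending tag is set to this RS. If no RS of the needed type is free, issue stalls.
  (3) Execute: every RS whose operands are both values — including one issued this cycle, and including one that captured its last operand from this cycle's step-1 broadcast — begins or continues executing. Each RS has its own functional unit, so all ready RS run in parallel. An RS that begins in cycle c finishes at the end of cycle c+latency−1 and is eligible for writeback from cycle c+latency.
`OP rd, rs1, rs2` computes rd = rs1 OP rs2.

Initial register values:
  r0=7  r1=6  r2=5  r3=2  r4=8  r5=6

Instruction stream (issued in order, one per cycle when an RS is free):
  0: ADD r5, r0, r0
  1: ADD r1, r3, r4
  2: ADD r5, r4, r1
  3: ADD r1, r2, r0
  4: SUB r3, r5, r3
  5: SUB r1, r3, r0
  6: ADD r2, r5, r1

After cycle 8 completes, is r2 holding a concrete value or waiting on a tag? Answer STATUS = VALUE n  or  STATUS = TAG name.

cycle 1: issue ADD r5<-Add1 // r0:7,r1:6,r2:5,r3:2,r4:8,r5:Add1
cycle 2: issue ADD r1<-Add2 // r0:7,r1:Add2,r2:5,r3:2,r4:8,r5:Add1
cycle 3: issue ADD r5<-Add3 // r0:7,r1:Add2,r2:5,r3:2,r4:8,r5:Add3
cycle 4: CDB Add1=14; issue ADD r1<-Add1 // r0:7,r1:Add1,r2:5,r3:2,r4:8,r5:Add3
cycle 5: CDB Add2=10; issue SUB r3<-Add2 // r0:7,r1:Add1,r2:5,r3:Add2,r4:8,r5:Add3
cycle 6: stall // r0:7,r1:Add1,r2:5,r3:Add2,r4:8,r5:Add3
cycle 7: CDB Add1=12; issue SUB r1<-Add1 // r0:7,r1:Add1,r2:5,r3:Add2,r4:8,r5:Add3
cycle 8: CDB Add3=18; issue ADD r2<-Add3 // r0:7,r1:Add1,r2:Add3,r3:Add2,r4:8,r5:18

STATUS = TAG Add3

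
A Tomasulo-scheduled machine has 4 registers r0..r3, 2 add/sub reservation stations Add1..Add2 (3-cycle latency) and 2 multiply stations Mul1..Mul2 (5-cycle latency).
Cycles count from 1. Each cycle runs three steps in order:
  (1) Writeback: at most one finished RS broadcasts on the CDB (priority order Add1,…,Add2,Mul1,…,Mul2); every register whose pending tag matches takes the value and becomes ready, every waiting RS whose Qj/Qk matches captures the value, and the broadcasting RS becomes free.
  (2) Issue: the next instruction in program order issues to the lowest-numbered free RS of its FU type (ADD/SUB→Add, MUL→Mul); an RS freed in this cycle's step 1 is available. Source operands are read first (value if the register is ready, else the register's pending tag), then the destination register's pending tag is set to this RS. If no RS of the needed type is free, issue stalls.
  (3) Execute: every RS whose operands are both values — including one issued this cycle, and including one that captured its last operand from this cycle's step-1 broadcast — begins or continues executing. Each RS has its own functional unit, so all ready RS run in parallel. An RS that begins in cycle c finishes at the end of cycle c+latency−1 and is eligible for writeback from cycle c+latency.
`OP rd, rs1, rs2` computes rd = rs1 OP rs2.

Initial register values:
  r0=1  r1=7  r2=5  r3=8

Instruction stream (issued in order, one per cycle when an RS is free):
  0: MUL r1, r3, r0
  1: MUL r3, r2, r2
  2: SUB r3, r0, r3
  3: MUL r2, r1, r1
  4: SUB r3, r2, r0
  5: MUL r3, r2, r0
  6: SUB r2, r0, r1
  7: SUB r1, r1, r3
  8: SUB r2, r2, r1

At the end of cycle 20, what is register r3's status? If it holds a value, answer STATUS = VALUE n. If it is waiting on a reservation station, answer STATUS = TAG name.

STATUS = VALUE 64

  c1: issue MUL r1<-Mul1  regs: r0:1,r1:Mul1,r2:5,r3:8
  c2: issue MUL r3<-Mul2  regs: r0:1,r1:Mul1,r2:5,r3:Mul2
  c3: issue SUB r3<-Add1  regs: r0:1,r1:Mul1,r2:5,r3:Add1
  c4: stall  regs: r0:1,r1:Mul1,r2:5,r3:Add1
  c5: stall  regs: r0:1,r1:Mul1,r2:5,r3:Add1
  c6: CDB Mul1=8; issue MUL r2<-Mul1  regs: r0:1,r1:8,r2:Mul1,r3:Add1
  c7: CDB Mul2=25; issue SUB r3<-Add2  regs: r0:1,r1:8,r2:Mul1,r3:Add2
  c8: issue MUL r3<-Mul2  regs: r0:1,r1:8,r2:Mul1,r3:Mul2
  c9: stall  regs: r0:1,r1:8,r2:Mul1,r3:Mul2
  c10: CDB Add1=-24; issue SUB r2<-Add1  regs: r0:1,r1:8,r2:Add1,r3:Mul2
  c11: CDB Mul1=64; stall  regs: r0:1,r1:8,r2:Add1,r3:Mul2
  c12: stall  regs: r0:1,r1:8,r2:Add1,r3:Mul2
  c13: CDB Add1=-7; issue SUB r1<-Add1  regs: r0:1,r1:Add1,r2:-7,r3:Mul2
  c14: CDB Add2=63; issue SUB r2<-Add2  regs: r0:1,r1:Add1,r2:Add2,r3:Mul2
  c15: -  regs: r0:1,r1:Add1,r2:Add2,r3:Mul2
  c16: CDB Mul2=64  regs: r0:1,r1:Add1,r2:Add2,r3:64
  c17: -  regs: r0:1,r1:Add1,r2:Add2,r3:64
  c18: -  regs: r0:1,r1:Add1,r2:Add2,r3:64
  c19: CDB Add1=-56  regs: r0:1,r1:-56,r2:Add2,r3:64
  c20: -  regs: r0:1,r1:-56,r2:Add2,r3:64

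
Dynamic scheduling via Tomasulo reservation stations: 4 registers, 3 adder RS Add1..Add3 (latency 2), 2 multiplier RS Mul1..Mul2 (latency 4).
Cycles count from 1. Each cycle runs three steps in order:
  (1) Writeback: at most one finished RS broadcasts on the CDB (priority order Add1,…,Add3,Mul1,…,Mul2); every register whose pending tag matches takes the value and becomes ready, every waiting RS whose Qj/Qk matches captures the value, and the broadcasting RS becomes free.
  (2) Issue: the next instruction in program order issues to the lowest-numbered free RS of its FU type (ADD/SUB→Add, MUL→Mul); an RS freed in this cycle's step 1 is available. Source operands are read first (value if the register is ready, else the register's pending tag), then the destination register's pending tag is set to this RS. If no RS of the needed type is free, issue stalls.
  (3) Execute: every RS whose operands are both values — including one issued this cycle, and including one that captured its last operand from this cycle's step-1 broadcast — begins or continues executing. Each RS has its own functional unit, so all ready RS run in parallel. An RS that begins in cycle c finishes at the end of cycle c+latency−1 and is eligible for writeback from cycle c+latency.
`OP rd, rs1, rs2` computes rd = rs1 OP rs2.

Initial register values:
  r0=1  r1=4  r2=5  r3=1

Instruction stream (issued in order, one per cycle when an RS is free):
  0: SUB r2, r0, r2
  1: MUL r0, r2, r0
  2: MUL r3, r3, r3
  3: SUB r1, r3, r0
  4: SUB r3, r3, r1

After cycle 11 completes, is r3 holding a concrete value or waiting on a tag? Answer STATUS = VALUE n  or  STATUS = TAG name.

  c1: issue SUB r2<-Add1  regs: r0:1,r1:4,r2:Add1,r3:1
  c2: issue MUL r0<-Mul1  regs: r0:Mul1,r1:4,r2:Add1,r3:1
  c3: CDB Add1=-4; issue MUL r3<-Mul2  regs: r0:Mul1,r1:4,r2:-4,r3:Mul2
  c4: issue SUB r1<-Add1  regs: r0:Mul1,r1:Add1,r2:-4,r3:Mul2
  c5: issue SUB r3<-Add2  regs: r0:Mul1,r1:Add1,r2:-4,r3:Add2
  c6: -  regs: r0:Mul1,r1:Add1,r2:-4,r3:Add2
  c7: CDB Mul1=-4  regs: r0:-4,r1:Add1,r2:-4,r3:Add2
  c8: CDB Mul2=1  regs: r0:-4,r1:Add1,r2:-4,r3:Add2
  c9: -  regs: r0:-4,r1:Add1,r2:-4,r3:Add2
  c10: CDB Add1=5  regs: r0:-4,r1:5,r2:-4,r3:Add2
  c11: -  regs: r0:-4,r1:5,r2:-4,r3:Add2

STATUS = TAG Add2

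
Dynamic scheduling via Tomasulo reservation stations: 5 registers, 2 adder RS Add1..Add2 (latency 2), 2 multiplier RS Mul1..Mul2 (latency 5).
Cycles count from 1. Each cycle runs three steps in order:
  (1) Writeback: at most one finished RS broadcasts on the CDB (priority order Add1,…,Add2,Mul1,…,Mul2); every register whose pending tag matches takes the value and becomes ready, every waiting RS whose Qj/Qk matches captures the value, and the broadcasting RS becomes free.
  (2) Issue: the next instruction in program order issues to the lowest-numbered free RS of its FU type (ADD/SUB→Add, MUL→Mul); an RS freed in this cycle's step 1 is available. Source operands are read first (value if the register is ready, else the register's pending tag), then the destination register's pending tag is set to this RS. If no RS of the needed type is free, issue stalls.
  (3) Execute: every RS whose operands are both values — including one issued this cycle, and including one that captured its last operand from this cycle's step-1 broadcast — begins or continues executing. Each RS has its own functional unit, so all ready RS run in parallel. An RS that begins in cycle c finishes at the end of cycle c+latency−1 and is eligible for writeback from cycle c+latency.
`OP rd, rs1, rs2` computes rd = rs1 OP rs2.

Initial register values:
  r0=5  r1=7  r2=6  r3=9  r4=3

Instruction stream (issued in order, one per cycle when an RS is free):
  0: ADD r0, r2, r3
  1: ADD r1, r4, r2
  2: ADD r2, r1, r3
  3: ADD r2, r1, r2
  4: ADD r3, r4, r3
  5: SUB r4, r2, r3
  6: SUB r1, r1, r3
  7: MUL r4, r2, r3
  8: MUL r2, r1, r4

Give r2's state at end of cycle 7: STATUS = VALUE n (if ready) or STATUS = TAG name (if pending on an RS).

  c1: issue ADD r0<-Add1  regs: r0:Add1,r1:7,r2:6,r3:9,r4:3
  c2: issue ADD r1<-Add2  regs: r0:Add1,r1:Add2,r2:6,r3:9,r4:3
  c3: CDB Add1=15; issue ADD r2<-Add1  regs: r0:15,r1:Add2,r2:Add1,r3:9,r4:3
  c4: CDB Add2=9; issue ADD r2<-Add2  regs: r0:15,r1:9,r2:Add2,r3:9,r4:3
  c5: stall  regs: r0:15,r1:9,r2:Add2,r3:9,r4:3
  c6: CDB Add1=18; issue ADD r3<-Add1  regs: r0:15,r1:9,r2:Add2,r3:Add1,r4:3
  c7: stall  regs: r0:15,r1:9,r2:Add2,r3:Add1,r4:3

STATUS = TAG Add2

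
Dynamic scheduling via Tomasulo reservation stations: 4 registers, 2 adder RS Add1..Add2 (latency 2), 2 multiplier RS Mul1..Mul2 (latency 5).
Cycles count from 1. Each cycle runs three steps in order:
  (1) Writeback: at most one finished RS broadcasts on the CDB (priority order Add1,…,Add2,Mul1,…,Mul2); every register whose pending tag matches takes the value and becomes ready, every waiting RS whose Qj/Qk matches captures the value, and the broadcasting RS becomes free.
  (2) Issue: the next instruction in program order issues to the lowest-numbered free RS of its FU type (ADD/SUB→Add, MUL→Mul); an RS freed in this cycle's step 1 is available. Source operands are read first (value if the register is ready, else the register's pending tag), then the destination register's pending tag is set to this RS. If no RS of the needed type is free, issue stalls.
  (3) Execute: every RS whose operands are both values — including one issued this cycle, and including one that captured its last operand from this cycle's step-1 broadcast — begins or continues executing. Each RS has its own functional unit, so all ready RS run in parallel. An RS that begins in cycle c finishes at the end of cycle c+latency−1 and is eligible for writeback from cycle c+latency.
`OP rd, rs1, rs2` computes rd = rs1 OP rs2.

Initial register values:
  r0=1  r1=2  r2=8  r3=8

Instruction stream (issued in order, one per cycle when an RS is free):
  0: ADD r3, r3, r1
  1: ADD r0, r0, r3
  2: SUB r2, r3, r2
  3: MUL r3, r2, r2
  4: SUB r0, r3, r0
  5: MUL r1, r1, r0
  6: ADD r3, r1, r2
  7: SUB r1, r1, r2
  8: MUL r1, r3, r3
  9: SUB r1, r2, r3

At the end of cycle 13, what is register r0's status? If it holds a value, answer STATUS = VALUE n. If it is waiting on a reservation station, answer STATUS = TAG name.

STATUS = VALUE -7

  c1: issue ADD r3<-Add1  regs: r0:1,r1:2,r2:8,r3:Add1
  c2: issue ADD r0<-Add2  regs: r0:Add2,r1:2,r2:8,r3:Add1
  c3: CDB Add1=10; issue SUB r2<-Add1  regs: r0:Add2,r1:2,r2:Add1,r3:10
  c4: issue MUL r3<-Mul1  regs: r0:Add2,r1:2,r2:Add1,r3:Mul1
  c5: CDB Add1=2; issue SUB r0<-Add1  regs: r0:Add1,r1:2,r2:2,r3:Mul1
  c6: CDB Add2=11; issue MUL r1<-Mul2  regs: r0:Add1,r1:Mul2,r2:2,r3:Mul1
  c7: issue ADD r3<-Add2  regs: r0:Add1,r1:Mul2,r2:2,r3:Add2
  c8: stall  regs: r0:Add1,r1:Mul2,r2:2,r3:Add2
  c9: stall  regs: r0:Add1,r1:Mul2,r2:2,r3:Add2
  c10: CDB Mul1=4; stall  regs: r0:Add1,r1:Mul2,r2:2,r3:Add2
  c11: stall  regs: r0:Add1,r1:Mul2,r2:2,r3:Add2
  c12: CDB Add1=-7; issue SUB r1<-Add1  regs: r0:-7,r1:Add1,r2:2,r3:Add2
  c13: issue MUL r1<-Mul1  regs: r0:-7,r1:Mul1,r2:2,r3:Add2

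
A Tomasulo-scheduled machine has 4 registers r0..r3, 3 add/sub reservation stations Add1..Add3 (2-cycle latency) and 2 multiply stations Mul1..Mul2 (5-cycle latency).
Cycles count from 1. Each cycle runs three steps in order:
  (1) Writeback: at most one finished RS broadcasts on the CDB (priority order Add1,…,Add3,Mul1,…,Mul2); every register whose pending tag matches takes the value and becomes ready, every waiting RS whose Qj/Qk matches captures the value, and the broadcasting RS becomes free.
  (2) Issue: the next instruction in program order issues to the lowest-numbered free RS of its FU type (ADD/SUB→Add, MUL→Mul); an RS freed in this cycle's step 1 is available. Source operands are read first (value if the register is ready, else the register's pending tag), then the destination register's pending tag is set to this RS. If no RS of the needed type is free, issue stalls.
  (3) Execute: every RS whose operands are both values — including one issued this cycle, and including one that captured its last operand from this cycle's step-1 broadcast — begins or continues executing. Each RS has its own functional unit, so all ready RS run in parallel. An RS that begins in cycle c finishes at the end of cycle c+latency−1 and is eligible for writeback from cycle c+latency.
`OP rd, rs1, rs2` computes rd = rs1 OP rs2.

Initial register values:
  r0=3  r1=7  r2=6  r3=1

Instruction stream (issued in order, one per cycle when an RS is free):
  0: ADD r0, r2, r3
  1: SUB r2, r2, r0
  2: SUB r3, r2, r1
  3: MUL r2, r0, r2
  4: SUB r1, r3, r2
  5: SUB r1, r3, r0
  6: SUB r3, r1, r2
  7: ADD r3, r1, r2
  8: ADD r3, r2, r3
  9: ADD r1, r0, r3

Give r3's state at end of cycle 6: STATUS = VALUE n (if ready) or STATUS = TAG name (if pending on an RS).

STATUS = TAG Add1

c1: issue ADD r0<-Add1 | r0:Add1,r1:7,r2:6,r3:1
c2: issue SUB r2<-Add2 | r0:Add1,r1:7,r2:Add2,r3:1
c3: CDB Add1=7; issue SUB r3<-Add1 | r0:7,r1:7,r2:Add2,r3:Add1
c4: issue MUL r2<-Mul1 | r0:7,r1:7,r2:Mul1,r3:Add1
c5: CDB Add2=-1; issue SUB r1<-Add2 | r0:7,r1:Add2,r2:Mul1,r3:Add1
c6: issue SUB r1<-Add3 | r0:7,r1:Add3,r2:Mul1,r3:Add1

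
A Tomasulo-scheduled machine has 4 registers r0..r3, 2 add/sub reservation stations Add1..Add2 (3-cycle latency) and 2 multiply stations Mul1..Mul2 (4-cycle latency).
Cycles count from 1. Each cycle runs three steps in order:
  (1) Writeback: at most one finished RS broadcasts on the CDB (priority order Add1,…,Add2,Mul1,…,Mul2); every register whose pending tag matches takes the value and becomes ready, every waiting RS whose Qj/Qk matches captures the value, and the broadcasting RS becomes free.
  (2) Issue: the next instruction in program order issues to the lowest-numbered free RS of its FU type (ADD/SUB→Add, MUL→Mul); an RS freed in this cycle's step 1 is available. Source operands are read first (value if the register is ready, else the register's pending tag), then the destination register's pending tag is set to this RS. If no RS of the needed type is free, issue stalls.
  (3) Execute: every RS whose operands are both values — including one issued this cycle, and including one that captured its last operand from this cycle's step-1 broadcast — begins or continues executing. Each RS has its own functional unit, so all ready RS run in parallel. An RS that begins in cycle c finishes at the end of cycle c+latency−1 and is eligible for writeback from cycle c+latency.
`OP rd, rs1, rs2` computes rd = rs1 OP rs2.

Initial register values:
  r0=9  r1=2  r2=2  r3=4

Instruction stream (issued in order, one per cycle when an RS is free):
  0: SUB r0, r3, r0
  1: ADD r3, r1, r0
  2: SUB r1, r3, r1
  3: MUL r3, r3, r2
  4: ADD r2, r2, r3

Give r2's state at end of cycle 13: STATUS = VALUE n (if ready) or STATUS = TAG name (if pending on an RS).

  c1: issue SUB r0<-Add1  regs: r0:Add1,r1:2,r2:2,r3:4
  c2: issue ADD r3<-Add2  regs: r0:Add1,r1:2,r2:2,r3:Add2
  c3: stall  regs: r0:Add1,r1:2,r2:2,r3:Add2
  c4: CDB Add1=-5; issue SUB r1<-Add1  regs: r0:-5,r1:Add1,r2:2,r3:Add2
  c5: issue MUL r3<-Mul1  regs: r0:-5,r1:Add1,r2:2,r3:Mul1
  c6: stall  regs: r0:-5,r1:Add1,r2:2,r3:Mul1
  c7: CDB Add2=-3; issue ADD r2<-Add2  regs: r0:-5,r1:Add1,r2:Add2,r3:Mul1
  c8: -  regs: r0:-5,r1:Add1,r2:Add2,r3:Mul1
  c9: -  regs: r0:-5,r1:Add1,r2:Add2,r3:Mul1
  c10: CDB Add1=-5  regs: r0:-5,r1:-5,r2:Add2,r3:Mul1
  c11: CDB Mul1=-6  regs: r0:-5,r1:-5,r2:Add2,r3:-6
  c12: -  regs: r0:-5,r1:-5,r2:Add2,r3:-6
  c13: -  regs: r0:-5,r1:-5,r2:Add2,r3:-6

STATUS = TAG Add2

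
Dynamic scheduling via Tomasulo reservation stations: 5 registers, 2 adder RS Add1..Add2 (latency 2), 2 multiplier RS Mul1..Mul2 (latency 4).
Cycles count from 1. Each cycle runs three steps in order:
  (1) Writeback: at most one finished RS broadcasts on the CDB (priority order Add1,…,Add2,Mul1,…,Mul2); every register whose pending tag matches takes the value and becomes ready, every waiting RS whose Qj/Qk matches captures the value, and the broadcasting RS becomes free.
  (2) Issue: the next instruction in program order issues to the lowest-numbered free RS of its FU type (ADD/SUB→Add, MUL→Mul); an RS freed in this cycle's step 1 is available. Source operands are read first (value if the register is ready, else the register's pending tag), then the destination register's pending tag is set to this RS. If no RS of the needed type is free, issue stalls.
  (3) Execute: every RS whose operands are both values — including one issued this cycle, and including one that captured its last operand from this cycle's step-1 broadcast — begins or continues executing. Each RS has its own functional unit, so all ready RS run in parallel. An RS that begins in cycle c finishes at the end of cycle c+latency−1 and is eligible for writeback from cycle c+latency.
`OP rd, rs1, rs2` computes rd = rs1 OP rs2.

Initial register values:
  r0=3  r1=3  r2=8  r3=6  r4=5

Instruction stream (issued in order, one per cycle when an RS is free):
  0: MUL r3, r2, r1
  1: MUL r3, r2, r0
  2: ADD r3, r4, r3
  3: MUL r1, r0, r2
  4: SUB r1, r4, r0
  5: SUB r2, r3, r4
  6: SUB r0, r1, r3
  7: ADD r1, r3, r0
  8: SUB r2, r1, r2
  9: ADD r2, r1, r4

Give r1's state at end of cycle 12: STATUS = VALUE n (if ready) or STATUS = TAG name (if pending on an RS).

c1: issue MUL r3<-Mul1 | r0:3,r1:3,r2:8,r3:Mul1,r4:5
c2: issue MUL r3<-Mul2 | r0:3,r1:3,r2:8,r3:Mul2,r4:5
c3: issue ADD r3<-Add1 | r0:3,r1:3,r2:8,r3:Add1,r4:5
c4: stall | r0:3,r1:3,r2:8,r3:Add1,r4:5
c5: CDB Mul1=24; issue MUL r1<-Mul1 | r0:3,r1:Mul1,r2:8,r3:Add1,r4:5
c6: CDB Mul2=24; issue SUB r1<-Add2 | r0:3,r1:Add2,r2:8,r3:Add1,r4:5
c7: stall | r0:3,r1:Add2,r2:8,r3:Add1,r4:5
c8: CDB Add1=29; issue SUB r2<-Add1 | r0:3,r1:Add2,r2:Add1,r3:29,r4:5
c9: CDB Add2=2; issue SUB r0<-Add2 | r0:Add2,r1:2,r2:Add1,r3:29,r4:5
c10: CDB Add1=24; issue ADD r1<-Add1 | r0:Add2,r1:Add1,r2:24,r3:29,r4:5
c11: CDB Add2=-27; issue SUB r2<-Add2 | r0:-27,r1:Add1,r2:Add2,r3:29,r4:5
c12: CDB Mul1=24; stall | r0:-27,r1:Add1,r2:Add2,r3:29,r4:5

STATUS = TAG Add1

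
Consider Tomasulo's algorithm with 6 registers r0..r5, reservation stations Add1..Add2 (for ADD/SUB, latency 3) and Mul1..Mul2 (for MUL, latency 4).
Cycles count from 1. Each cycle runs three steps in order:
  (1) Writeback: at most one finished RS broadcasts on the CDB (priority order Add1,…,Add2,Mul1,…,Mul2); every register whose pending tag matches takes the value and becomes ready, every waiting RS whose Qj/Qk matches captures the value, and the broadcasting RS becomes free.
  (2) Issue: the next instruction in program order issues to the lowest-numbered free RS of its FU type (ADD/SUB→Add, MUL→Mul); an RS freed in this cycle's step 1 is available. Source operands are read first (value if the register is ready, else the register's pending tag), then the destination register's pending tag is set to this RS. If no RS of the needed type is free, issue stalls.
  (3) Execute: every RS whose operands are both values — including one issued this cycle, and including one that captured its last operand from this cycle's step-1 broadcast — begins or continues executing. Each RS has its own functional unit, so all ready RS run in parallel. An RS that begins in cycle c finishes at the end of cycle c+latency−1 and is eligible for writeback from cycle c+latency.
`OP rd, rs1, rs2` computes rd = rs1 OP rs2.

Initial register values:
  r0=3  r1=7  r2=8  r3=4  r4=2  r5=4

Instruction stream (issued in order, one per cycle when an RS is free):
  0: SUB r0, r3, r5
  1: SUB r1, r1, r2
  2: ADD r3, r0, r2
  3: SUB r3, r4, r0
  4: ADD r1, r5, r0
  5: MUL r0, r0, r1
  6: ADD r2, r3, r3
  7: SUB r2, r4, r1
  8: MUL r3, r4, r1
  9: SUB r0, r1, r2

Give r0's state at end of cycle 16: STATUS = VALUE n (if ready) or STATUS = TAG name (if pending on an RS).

  c1: issue SUB r0<-Add1  regs: r0:Add1,r1:7,r2:8,r3:4,r4:2,r5:4
  c2: issue SUB r1<-Add2  regs: r0:Add1,r1:Add2,r2:8,r3:4,r4:2,r5:4
  c3: stall  regs: r0:Add1,r1:Add2,r2:8,r3:4,r4:2,r5:4
  c4: CDB Add1=0; issue ADD r3<-Add1  regs: r0:0,r1:Add2,r2:8,r3:Add1,r4:2,r5:4
  c5: CDB Add2=-1; issue SUB r3<-Add2  regs: r0:0,r1:-1,r2:8,r3:Add2,r4:2,r5:4
  c6: stall  regs: r0:0,r1:-1,r2:8,r3:Add2,r4:2,r5:4
  c7: CDB Add1=8; issue ADD r1<-Add1  regs: r0:0,r1:Add1,r2:8,r3:Add2,r4:2,r5:4
  c8: CDB Add2=2; issue MUL r0<-Mul1  regs: r0:Mul1,r1:Add1,r2:8,r3:2,r4:2,r5:4
  c9: issue ADD r2<-Add2  regs: r0:Mul1,r1:Add1,r2:Add2,r3:2,r4:2,r5:4
  c10: CDB Add1=4; issue SUB r2<-Add1  regs: r0:Mul1,r1:4,r2:Add1,r3:2,r4:2,r5:4
  c11: issue MUL r3<-Mul2  regs: r0:Mul1,r1:4,r2:Add1,r3:Mul2,r4:2,r5:4
  c12: CDB Add2=4; issue SUB r0<-Add2  regs: r0:Add2,r1:4,r2:Add1,r3:Mul2,r4:2,r5:4
  c13: CDB Add1=-2  regs: r0:Add2,r1:4,r2:-2,r3:Mul2,r4:2,r5:4
  c14: CDB Mul1=0  regs: r0:Add2,r1:4,r2:-2,r3:Mul2,r4:2,r5:4
  c15: CDB Mul2=8  regs: r0:Add2,r1:4,r2:-2,r3:8,r4:2,r5:4
  c16: CDB Add2=6  regs: r0:6,r1:4,r2:-2,r3:8,r4:2,r5:4

STATUS = VALUE 6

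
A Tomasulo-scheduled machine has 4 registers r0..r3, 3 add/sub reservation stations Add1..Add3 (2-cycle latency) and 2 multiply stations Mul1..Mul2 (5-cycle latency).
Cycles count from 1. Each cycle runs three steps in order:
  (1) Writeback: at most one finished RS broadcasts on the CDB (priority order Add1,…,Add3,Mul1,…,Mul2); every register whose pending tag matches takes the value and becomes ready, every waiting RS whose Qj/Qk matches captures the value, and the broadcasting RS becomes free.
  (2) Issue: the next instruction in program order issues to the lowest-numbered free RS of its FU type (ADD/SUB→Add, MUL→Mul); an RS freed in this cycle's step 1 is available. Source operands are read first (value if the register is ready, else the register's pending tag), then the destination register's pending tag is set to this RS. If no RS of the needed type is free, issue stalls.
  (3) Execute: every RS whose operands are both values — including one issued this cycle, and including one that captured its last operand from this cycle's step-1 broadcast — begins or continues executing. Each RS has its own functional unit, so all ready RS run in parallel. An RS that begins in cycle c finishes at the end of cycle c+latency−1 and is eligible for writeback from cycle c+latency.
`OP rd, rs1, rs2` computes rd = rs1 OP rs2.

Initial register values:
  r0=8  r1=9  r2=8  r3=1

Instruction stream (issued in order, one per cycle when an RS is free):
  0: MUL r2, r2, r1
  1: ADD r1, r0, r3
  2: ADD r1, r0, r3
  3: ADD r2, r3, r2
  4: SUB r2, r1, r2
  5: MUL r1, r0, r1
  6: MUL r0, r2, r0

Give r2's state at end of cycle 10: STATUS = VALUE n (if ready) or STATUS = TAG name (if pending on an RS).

cycle 1: issue MUL r2<-Mul1 // r0:8,r1:9,r2:Mul1,r3:1
cycle 2: issue ADD r1<-Add1 // r0:8,r1:Add1,r2:Mul1,r3:1
cycle 3: issue ADD r1<-Add2 // r0:8,r1:Add2,r2:Mul1,r3:1
cycle 4: CDB Add1=9; issue ADD r2<-Add1 // r0:8,r1:Add2,r2:Add1,r3:1
cycle 5: CDB Add2=9; issue SUB r2<-Add2 // r0:8,r1:9,r2:Add2,r3:1
cycle 6: CDB Mul1=72; issue MUL r1<-Mul1 // r0:8,r1:Mul1,r2:Add2,r3:1
cycle 7: issue MUL r0<-Mul2 // r0:Mul2,r1:Mul1,r2:Add2,r3:1
cycle 8: CDB Add1=73 // r0:Mul2,r1:Mul1,r2:Add2,r3:1
cycle 9: - // r0:Mul2,r1:Mul1,r2:Add2,r3:1
cycle 10: CDB Add2=-64 // r0:Mul2,r1:Mul1,r2:-64,r3:1

STATUS = VALUE -64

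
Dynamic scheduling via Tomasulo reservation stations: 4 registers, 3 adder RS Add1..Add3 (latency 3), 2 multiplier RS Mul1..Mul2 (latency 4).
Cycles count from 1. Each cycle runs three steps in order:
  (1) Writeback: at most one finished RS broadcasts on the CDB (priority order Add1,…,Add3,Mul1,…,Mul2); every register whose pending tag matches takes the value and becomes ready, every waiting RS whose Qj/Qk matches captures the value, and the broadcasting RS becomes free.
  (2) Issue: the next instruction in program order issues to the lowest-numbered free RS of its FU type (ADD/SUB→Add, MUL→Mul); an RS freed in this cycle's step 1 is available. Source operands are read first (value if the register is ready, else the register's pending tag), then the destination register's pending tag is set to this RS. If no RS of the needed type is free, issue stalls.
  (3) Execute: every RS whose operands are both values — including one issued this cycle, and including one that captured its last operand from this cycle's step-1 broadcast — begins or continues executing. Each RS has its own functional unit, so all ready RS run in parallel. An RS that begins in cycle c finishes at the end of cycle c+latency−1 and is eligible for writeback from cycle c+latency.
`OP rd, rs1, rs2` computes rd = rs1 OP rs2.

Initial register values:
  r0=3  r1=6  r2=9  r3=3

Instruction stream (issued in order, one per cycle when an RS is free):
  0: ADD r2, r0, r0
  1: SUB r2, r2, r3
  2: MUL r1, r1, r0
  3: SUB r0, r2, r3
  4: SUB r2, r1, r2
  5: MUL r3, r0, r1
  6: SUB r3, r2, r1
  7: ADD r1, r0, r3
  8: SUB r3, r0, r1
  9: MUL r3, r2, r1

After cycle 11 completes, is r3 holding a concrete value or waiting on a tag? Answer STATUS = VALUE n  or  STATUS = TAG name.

cycle 1: issue ADD r2<-Add1 // r0:3,r1:6,r2:Add1,r3:3
cycle 2: issue SUB r2<-Add2 // r0:3,r1:6,r2:Add2,r3:3
cycle 3: issue MUL r1<-Mul1 // r0:3,r1:Mul1,r2:Add2,r3:3
cycle 4: CDB Add1=6; issue SUB r0<-Add1 // r0:Add1,r1:Mul1,r2:Add2,r3:3
cycle 5: issue SUB r2<-Add3 // r0:Add1,r1:Mul1,r2:Add3,r3:3
cycle 6: issue MUL r3<-Mul2 // r0:Add1,r1:Mul1,r2:Add3,r3:Mul2
cycle 7: CDB Add2=3; issue SUB r3<-Add2 // r0:Add1,r1:Mul1,r2:Add3,r3:Add2
cycle 8: CDB Mul1=18; stall // r0:Add1,r1:18,r2:Add3,r3:Add2
cycle 9: stall // r0:Add1,r1:18,r2:Add3,r3:Add2
cycle 10: CDB Add1=0; issue ADD r1<-Add1 // r0:0,r1:Add1,r2:Add3,r3:Add2
cycle 11: CDB Add3=15; issue SUB r3<-Add3 // r0:0,r1:Add1,r2:15,r3:Add3

STATUS = TAG Add3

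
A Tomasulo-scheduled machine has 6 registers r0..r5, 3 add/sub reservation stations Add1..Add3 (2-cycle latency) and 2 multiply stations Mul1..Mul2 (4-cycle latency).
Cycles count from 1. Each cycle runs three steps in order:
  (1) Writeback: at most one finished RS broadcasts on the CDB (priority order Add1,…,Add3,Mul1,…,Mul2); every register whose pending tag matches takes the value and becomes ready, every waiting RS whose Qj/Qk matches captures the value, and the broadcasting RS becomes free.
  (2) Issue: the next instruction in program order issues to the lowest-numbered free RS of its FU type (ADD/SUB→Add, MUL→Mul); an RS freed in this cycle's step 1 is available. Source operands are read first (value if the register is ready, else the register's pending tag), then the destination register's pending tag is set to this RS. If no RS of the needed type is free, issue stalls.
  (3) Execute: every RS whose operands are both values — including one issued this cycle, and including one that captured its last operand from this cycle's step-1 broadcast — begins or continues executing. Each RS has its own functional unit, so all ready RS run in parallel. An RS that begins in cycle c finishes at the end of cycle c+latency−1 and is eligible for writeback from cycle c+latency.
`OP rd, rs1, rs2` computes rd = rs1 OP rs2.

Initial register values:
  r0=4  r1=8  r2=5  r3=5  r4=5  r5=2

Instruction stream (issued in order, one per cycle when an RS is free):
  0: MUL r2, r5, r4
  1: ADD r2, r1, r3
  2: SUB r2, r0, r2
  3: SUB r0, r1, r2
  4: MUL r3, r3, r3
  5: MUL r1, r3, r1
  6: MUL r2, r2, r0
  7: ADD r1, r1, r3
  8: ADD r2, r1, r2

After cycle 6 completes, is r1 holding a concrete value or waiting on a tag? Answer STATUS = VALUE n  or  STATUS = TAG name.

STATUS = TAG Mul2

  c1: issue MUL r2<-Mul1  regs: r0:4,r1:8,r2:Mul1,r3:5,r4:5,r5:2
  c2: issue ADD r2<-Add1  regs: r0:4,r1:8,r2:Add1,r3:5,r4:5,r5:2
  c3: issue SUB r2<-Add2  regs: r0:4,r1:8,r2:Add2,r3:5,r4:5,r5:2
  c4: CDB Add1=13; issue SUB r0<-Add1  regs: r0:Add1,r1:8,r2:Add2,r3:5,r4:5,r5:2
  c5: CDB Mul1=10; issue MUL r3<-Mul1  regs: r0:Add1,r1:8,r2:Add2,r3:Mul1,r4:5,r5:2
  c6: CDB Add2=-9; issue MUL r1<-Mul2  regs: r0:Add1,r1:Mul2,r2:-9,r3:Mul1,r4:5,r5:2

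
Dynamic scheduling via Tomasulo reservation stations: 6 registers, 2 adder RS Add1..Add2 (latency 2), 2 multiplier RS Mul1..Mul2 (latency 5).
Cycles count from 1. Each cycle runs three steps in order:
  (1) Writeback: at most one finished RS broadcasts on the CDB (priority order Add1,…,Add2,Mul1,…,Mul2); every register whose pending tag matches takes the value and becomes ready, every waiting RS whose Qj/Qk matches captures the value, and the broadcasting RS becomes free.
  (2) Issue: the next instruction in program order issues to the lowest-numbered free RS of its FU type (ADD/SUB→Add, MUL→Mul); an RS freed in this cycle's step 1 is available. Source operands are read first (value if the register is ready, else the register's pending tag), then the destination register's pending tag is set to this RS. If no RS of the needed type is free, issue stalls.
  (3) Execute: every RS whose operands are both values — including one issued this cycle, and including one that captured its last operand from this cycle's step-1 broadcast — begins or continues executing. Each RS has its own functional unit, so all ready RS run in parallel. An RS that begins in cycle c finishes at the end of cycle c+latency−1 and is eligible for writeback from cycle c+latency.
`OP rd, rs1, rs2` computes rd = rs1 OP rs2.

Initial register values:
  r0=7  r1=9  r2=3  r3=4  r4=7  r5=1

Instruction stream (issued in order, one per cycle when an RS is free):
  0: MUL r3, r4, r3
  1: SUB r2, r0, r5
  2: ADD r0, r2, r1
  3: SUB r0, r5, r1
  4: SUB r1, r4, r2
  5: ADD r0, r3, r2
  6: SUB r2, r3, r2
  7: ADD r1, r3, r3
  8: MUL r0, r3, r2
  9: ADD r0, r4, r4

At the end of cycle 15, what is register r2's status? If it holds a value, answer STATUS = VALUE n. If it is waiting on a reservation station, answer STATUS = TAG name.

c1: issue MUL r3<-Mul1 | r0:7,r1:9,r2:3,r3:Mul1,r4:7,r5:1
c2: issue SUB r2<-Add1 | r0:7,r1:9,r2:Add1,r3:Mul1,r4:7,r5:1
c3: issue ADD r0<-Add2 | r0:Add2,r1:9,r2:Add1,r3:Mul1,r4:7,r5:1
c4: CDB Add1=6; issue SUB r0<-Add1 | r0:Add1,r1:9,r2:6,r3:Mul1,r4:7,r5:1
c5: stall | r0:Add1,r1:9,r2:6,r3:Mul1,r4:7,r5:1
c6: CDB Add1=-8; issue SUB r1<-Add1 | r0:-8,r1:Add1,r2:6,r3:Mul1,r4:7,r5:1
c7: CDB Add2=15; issue ADD r0<-Add2 | r0:Add2,r1:Add1,r2:6,r3:Mul1,r4:7,r5:1
c8: CDB Add1=1; issue SUB r2<-Add1 | r0:Add2,r1:1,r2:Add1,r3:Mul1,r4:7,r5:1
c9: CDB Mul1=28; stall | r0:Add2,r1:1,r2:Add1,r3:28,r4:7,r5:1
c10: stall | r0:Add2,r1:1,r2:Add1,r3:28,r4:7,r5:1
c11: CDB Add1=22; issue ADD r1<-Add1 | r0:Add2,r1:Add1,r2:22,r3:28,r4:7,r5:1
c12: CDB Add2=34; issue MUL r0<-Mul1 | r0:Mul1,r1:Add1,r2:22,r3:28,r4:7,r5:1
c13: CDB Add1=56; issue ADD r0<-Add1 | r0:Add1,r1:56,r2:22,r3:28,r4:7,r5:1
c14: - | r0:Add1,r1:56,r2:22,r3:28,r4:7,r5:1
c15: CDB Add1=14 | r0:14,r1:56,r2:22,r3:28,r4:7,r5:1

STATUS = VALUE 22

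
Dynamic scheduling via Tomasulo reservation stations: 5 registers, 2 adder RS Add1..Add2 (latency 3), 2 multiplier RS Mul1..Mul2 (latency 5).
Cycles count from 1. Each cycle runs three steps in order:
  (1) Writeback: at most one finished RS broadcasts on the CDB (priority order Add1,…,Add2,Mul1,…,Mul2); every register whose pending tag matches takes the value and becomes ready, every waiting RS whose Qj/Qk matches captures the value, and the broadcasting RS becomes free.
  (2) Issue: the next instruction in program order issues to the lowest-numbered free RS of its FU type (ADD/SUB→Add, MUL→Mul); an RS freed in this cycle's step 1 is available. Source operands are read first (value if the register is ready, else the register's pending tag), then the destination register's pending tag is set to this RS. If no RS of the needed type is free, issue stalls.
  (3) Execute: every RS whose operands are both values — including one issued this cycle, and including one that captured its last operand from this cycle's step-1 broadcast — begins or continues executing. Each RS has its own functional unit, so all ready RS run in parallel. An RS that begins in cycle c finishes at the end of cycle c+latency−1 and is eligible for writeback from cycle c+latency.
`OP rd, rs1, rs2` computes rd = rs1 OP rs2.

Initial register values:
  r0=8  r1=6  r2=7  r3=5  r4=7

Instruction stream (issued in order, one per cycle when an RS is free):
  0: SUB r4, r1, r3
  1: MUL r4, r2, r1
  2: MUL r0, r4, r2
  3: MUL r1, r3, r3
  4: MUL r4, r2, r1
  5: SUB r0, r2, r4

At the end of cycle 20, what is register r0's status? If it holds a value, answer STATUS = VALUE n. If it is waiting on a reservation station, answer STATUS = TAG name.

STATUS = VALUE -168

c1: issue SUB r4<-Add1 | r0:8,r1:6,r2:7,r3:5,r4:Add1
c2: issue MUL r4<-Mul1 | r0:8,r1:6,r2:7,r3:5,r4:Mul1
c3: issue MUL r0<-Mul2 | r0:Mul2,r1:6,r2:7,r3:5,r4:Mul1
c4: CDB Add1=1; stall | r0:Mul2,r1:6,r2:7,r3:5,r4:Mul1
c5: stall | r0:Mul2,r1:6,r2:7,r3:5,r4:Mul1
c6: stall | r0:Mul2,r1:6,r2:7,r3:5,r4:Mul1
c7: CDB Mul1=42; issue MUL r1<-Mul1 | r0:Mul2,r1:Mul1,r2:7,r3:5,r4:42
c8: stall | r0:Mul2,r1:Mul1,r2:7,r3:5,r4:42
c9: stall | r0:Mul2,r1:Mul1,r2:7,r3:5,r4:42
c10: stall | r0:Mul2,r1:Mul1,r2:7,r3:5,r4:42
c11: stall | r0:Mul2,r1:Mul1,r2:7,r3:5,r4:42
c12: CDB Mul1=25; issue MUL r4<-Mul1 | r0:Mul2,r1:25,r2:7,r3:5,r4:Mul1
c13: CDB Mul2=294; issue SUB r0<-Add1 | r0:Add1,r1:25,r2:7,r3:5,r4:Mul1
c14: - | r0:Add1,r1:25,r2:7,r3:5,r4:Mul1
c15: - | r0:Add1,r1:25,r2:7,r3:5,r4:Mul1
c16: - | r0:Add1,r1:25,r2:7,r3:5,r4:Mul1
c17: CDB Mul1=175 | r0:Add1,r1:25,r2:7,r3:5,r4:175
c18: - | r0:Add1,r1:25,r2:7,r3:5,r4:175
c19: - | r0:Add1,r1:25,r2:7,r3:5,r4:175
c20: CDB Add1=-168 | r0:-168,r1:25,r2:7,r3:5,r4:175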